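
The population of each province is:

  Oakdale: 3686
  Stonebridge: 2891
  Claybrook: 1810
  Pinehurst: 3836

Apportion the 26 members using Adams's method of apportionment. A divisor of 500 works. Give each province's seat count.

With modified divisor 500: modified quotas Oakdale 7.372, Stonebridge 5.782, Claybrook 3.620, Pinehurst 7.672.
Rounding up: Oakdale 8, Stonebridge 6, Claybrook 4, Pinehurst 8 (total 26).

Oakdale 8, Stonebridge 6, Claybrook 4, Pinehurst 8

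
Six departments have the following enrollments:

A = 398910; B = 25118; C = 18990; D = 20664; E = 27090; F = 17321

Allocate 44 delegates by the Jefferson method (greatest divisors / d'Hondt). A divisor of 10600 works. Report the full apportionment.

A 37, B 2, C 1, D 1, E 2, F 1

With modified divisor 10600: modified quotas A 37.633, B 2.370, C 1.792, D 1.949, E 2.556, F 1.634.
Rounding down: A 37, B 2, C 1, D 1, E 2, F 1 (total 44).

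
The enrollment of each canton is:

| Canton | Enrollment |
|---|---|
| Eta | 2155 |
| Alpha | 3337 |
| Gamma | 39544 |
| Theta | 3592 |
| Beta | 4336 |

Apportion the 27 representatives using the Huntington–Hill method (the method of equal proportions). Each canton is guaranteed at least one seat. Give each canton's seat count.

With divisor 1979: modified quotas Eta 1.089, Alpha 1.686, Gamma 19.982, Theta 1.815, Beta 2.191.
Geometric-mean thresholds: Eta √(1·2)=1.414, Alpha √(1·2)=1.414, Gamma √(19·20)=19.494, Theta √(1·2)=1.414, Beta √(2·3)=2.449.
Each quota rounded against its threshold gives Eta 1, Alpha 2, Gamma 20, Theta 2, Beta 2 (total 27).

Eta 1; Alpha 2; Gamma 20; Theta 2; Beta 2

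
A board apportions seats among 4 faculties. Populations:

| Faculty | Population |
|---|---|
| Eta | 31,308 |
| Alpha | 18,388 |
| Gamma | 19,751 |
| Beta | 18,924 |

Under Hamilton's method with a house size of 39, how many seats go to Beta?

8

Standard divisor: 88371 ÷ 39 ≈ 2265.923.
Standard quotas: Eta 13.8169, Alpha 8.1150, Gamma 8.7165, Beta 8.3516.
Lower quotas: Eta 13, Alpha 8, Gamma 8, Beta 8 (sum 37, leaving 2 seats).
Remainders in descending order: Eta 0.8169, Gamma 0.7165, Beta 0.3516, Alpha 0.1150.
The surplus seats go to Eta, Gamma.
Beta receives 8.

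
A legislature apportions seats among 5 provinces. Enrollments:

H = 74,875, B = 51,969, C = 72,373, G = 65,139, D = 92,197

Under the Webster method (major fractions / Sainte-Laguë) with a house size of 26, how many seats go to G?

5

Standard divisor 356553/26 ≈ 13713.577; standard quotas: H 5.460, B 3.790, C 5.277, G 4.750, D 6.723.
Rounding to the nearest integer gives H 5, B 4, C 5, G 5, D 7 — total 26, matching the house size, so no adjustment is needed.
G receives 5.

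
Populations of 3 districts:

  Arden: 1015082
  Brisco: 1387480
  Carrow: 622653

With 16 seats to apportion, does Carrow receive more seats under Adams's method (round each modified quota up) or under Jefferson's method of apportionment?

Adams: Arden 5, Brisco 7, Carrow 4.
Jefferson: Arden 5, Brisco 8, Carrow 3.
Carrow gets 4 under Adams and 3 under Jefferson.

Adams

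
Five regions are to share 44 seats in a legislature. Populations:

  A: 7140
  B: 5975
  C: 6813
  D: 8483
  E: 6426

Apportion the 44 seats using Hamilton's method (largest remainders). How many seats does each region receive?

A=9; B=7; C=9; D=11; E=8

Standard divisor: 34837 ÷ 44 ≈ 791.75.
Standard quotas: A 9.0180, B 7.5466, C 8.6050, D 10.7142, E 8.1162.
Lower quotas: A 9, B 7, C 8, D 10, E 8 (sum 42, leaving 2 seats).
Remainders in descending order: D 0.7142, C 0.6050, B 0.5466, E 0.1162, A 0.0180.
Largest remainders: D, C receive the extra seats.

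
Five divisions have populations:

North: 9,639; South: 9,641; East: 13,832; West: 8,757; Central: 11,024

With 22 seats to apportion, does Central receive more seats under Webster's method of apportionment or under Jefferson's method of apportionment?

Jefferson

Webster: North 4, South 4, East 6, West 4, Central 4.
Jefferson: North 4, South 4, East 6, West 3, Central 5.
Central gets 4 under Webster and 5 under Jefferson.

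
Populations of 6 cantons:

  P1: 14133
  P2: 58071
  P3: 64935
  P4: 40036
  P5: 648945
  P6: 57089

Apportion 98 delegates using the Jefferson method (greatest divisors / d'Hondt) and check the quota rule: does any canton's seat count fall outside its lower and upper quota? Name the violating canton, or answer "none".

Standard quotas: P1 1.568, P2 6.444, P3 7.205, P4 4.442, P5 72.006, P6 6.335.
Jefferson allocation: P1 1, P2 6, P3 7, P4 4, P5 74, P6 6.
P5 has quota 72.006 (lower 72, upper 73) but receives 74 — outside the quota interval.

P5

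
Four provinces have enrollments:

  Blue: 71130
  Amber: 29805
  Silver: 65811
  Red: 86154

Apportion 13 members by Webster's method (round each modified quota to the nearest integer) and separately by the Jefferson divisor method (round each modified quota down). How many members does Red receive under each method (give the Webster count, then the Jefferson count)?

Webster: Blue 4, Amber 2, Silver 3, Red 4.
Jefferson: Blue 4, Amber 1, Silver 3, Red 5.
Red gets 4 under Webster and 5 under Jefferson.

4 and 5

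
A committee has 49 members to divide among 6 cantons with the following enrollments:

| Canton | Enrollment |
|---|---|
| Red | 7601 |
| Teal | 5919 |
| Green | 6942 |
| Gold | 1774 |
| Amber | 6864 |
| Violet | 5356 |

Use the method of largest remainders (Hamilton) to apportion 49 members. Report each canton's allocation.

Total 34456; standard divisor 34456/49 ≈ 703.184.
Standard quotas: Red 10.8094, Teal 8.4174, Green 9.8722, Gold 2.5228, Amber 9.7613, Violet 7.6168.
Lower quotas: Red 10, Teal 8, Green 9, Gold 2, Amber 9, Violet 7 (sum 45, leaving 4 seats).
Remainders in descending order: Green 0.8722, Red 0.8094, Amber 0.7613, Violet 0.6168, Gold 0.5228, Teal 0.4174.
The surplus seats go to Green, Red, Amber, Violet.

Red 11, Teal 8, Green 10, Gold 2, Amber 10, Violet 8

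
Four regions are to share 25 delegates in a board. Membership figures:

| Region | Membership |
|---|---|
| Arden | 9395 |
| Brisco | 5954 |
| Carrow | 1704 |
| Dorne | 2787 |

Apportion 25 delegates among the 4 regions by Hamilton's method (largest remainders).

Arden 12, Brisco 7, Carrow 2, Dorne 4

Standard divisor: 19840 ÷ 25 ≈ 793.6.
Standard quotas: Arden 11.8385, Brisco 7.5025, Carrow 2.1472, Dorne 3.5118.
Lower quotas: Arden 11, Brisco 7, Carrow 2, Dorne 3 (sum 23, leaving 2 seats).
Remainders in descending order: Arden 0.8385, Dorne 0.5118, Brisco 0.5025, Carrow 0.1472.
The surplus seats go to Arden, Dorne.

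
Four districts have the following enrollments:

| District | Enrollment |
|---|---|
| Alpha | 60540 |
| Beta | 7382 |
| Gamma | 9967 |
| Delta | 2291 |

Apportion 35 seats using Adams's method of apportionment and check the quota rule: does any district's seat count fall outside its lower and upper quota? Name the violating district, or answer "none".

Standard quotas: Alpha 26.427, Beta 3.222, Gamma 4.351, Delta 1.000.
Adams allocation: Alpha 25, Beta 4, Gamma 5, Delta 1.
Alpha has quota 26.427 (lower 26, upper 27) but receives 25 — outside the quota interval.

Alpha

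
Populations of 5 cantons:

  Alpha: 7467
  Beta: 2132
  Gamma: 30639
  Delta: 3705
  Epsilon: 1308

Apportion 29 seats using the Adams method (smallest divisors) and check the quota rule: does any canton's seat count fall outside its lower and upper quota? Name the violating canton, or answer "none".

Gamma

Standard quotas: Alpha 4.785, Beta 1.366, Gamma 19.636, Delta 2.374, Epsilon 0.838.
Adams allocation: Alpha 5, Beta 2, Gamma 18, Delta 3, Epsilon 1.
Gamma has quota 19.636 (lower 19, upper 20) but receives 18 — outside the quota interval.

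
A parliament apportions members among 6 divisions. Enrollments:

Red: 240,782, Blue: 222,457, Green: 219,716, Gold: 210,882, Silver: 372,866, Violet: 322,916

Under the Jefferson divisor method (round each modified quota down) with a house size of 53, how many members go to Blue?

Standard divisor 1589619/53 ≈ 29992.811; standard quotas: Red 8.028, Blue 7.417, Green 7.326, Gold 7.031, Silver 12.432, Violet 10.766.
Rounding down gives 8, 7, 7, 7, 12, 10 = 51 seats, so the divisor must be adjusted.
With modified divisor 28200: modified quotas Red 8.538, Blue 7.889, Green 7.791, Gold 7.478, Silver 13.222, Violet 11.451.
Rounding down: Red 8, Blue 7, Green 7, Gold 7, Silver 13, Violet 11 (total 53).
Blue receives 7.

7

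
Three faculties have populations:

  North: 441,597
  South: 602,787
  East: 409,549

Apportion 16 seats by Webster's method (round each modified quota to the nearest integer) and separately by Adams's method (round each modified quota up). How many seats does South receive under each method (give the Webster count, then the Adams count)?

Webster: North 5, South 7, East 4.
Adams: North 5, South 6, East 5.
South gets 7 under Webster and 6 under Adams.

7 and 6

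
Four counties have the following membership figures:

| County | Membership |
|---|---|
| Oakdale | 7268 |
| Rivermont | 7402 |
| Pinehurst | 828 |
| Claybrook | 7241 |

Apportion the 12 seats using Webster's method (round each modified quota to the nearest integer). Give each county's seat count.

Standard divisor 22739/12 ≈ 1894.917; standard quotas: Oakdale 3.836, Rivermont 3.906, Pinehurst 0.437, Claybrook 3.821.
Rounding to the nearest integer gives Oakdale 4, Rivermont 4, Pinehurst 0, Claybrook 4 — total 12, matching the house size, so no adjustment is needed.

Oakdale 4, Rivermont 4, Pinehurst 0, Claybrook 4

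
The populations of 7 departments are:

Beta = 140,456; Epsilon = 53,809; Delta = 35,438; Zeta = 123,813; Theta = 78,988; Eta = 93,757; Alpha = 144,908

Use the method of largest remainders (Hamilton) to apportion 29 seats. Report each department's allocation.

Beta: 6, Epsilon: 2, Delta: 2, Zeta: 5, Theta: 4, Eta: 4, Alpha: 6

The standard divisor is 671169/29 ≈ 23143.759.
Standard quotas: Beta 6.0689, Epsilon 2.3250, Delta 1.5312, Zeta 5.3497, Theta 3.4129, Eta 4.0511, Alpha 6.2612.
Lower quotas: Beta 6, Epsilon 2, Delta 1, Zeta 5, Theta 3, Eta 4, Alpha 6 (sum 27, leaving 2 seats).
Remainders in descending order: Delta 0.5312, Theta 0.4129, Zeta 0.3497, Epsilon 0.3250, Alpha 0.2612, Beta 0.0689, Eta 0.0511.
Largest remainders: Delta, Theta receive the extra seats.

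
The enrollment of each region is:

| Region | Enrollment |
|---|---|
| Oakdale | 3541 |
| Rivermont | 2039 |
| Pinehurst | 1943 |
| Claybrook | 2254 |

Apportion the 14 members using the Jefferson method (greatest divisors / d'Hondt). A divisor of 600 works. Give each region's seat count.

Oakdale 5, Rivermont 3, Pinehurst 3, Claybrook 3

With modified divisor 600: modified quotas Oakdale 5.902, Rivermont 3.398, Pinehurst 3.238, Claybrook 3.757.
Rounding down: Oakdale 5, Rivermont 3, Pinehurst 3, Claybrook 3 (total 14).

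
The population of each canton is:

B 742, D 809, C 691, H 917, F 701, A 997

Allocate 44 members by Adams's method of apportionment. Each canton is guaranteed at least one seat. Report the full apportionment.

B 7; D 7; C 6; H 8; F 7; A 9

Standard divisor 4857/44 ≈ 110.386; standard quotas: B 6.722, D 7.329, C 6.260, H 8.307, F 6.350, A 9.032.
Rounding up gives 7, 8, 7, 9, 7, 10 = 48 seats, so the divisor must be adjusted.
With modified divisor 116: modified quotas B 6.397, D 6.974, C 5.957, H 7.905, F 6.043, A 8.595.
Rounding up: B 7, D 7, C 6, H 8, F 7, A 9 (total 44).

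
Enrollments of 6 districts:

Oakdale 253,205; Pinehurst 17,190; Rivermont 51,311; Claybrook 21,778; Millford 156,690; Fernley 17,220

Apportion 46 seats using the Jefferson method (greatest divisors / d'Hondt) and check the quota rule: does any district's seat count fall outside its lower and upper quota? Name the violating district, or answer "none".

Oakdale

Standard quotas: Oakdale 22.512, Pinehurst 1.528, Rivermont 4.562, Claybrook 1.936, Millford 13.931, Fernley 1.531.
Jefferson allocation: Oakdale 24, Pinehurst 1, Rivermont 4, Claybrook 2, Millford 14, Fernley 1.
Oakdale has quota 22.512 (lower 22, upper 23) but receives 24 — outside the quota interval.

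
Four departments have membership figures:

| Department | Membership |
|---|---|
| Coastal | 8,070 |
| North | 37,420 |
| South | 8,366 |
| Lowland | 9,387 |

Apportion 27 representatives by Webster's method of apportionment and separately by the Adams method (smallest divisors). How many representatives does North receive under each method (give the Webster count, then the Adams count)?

Webster: Coastal 3, North 16, South 4, Lowland 4.
Adams: Coastal 4, North 15, South 4, Lowland 4.
North gets 16 under Webster and 15 under Adams.

16 and 15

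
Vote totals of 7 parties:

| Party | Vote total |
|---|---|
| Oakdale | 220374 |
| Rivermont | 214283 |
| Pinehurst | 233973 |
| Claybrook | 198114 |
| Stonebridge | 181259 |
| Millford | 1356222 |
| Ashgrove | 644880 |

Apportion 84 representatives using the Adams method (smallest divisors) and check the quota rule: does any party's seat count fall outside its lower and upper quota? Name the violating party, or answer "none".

Standard quotas: Oakdale 6.071, Rivermont 5.903, Pinehurst 6.446, Claybrook 5.458, Stonebridge 4.994, Millford 37.363, Ashgrove 17.766.
Adams allocation: Oakdale 6, Rivermont 6, Pinehurst 7, Claybrook 6, Stonebridge 5, Millford 36, Ashgrove 18.
Millford has quota 37.363 (lower 37, upper 38) but receives 36 — outside the quota interval.

Millford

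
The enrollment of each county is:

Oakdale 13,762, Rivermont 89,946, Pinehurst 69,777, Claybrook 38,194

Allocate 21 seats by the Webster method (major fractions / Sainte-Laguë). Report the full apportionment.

Oakdale: 1, Rivermont: 9, Pinehurst: 7, Claybrook: 4

Standard divisor 211679/21 ≈ 10079.952; standard quotas: Oakdale 1.365, Rivermont 8.923, Pinehurst 6.922, Claybrook 3.789.
Rounding to the nearest integer gives Oakdale 1, Rivermont 9, Pinehurst 7, Claybrook 4 — total 21, matching the house size, so no adjustment is needed.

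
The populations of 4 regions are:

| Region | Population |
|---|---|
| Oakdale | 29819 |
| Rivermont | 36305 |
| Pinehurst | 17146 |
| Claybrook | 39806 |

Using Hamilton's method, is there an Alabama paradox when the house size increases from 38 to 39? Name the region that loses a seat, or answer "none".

At 38 seats: Oakdale 9, Rivermont 11, Pinehurst 6, Claybrook 12.
At 39 seats: Oakdale 9, Rivermont 12, Pinehurst 5, Claybrook 13.
Pinehurst drops from 6 to 5.

Pinehurst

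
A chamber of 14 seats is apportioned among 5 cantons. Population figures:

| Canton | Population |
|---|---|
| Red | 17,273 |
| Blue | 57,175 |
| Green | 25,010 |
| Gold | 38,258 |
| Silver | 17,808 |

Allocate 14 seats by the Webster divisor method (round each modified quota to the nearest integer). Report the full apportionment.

Red 2, Blue 5, Green 2, Gold 3, Silver 2

Standard divisor 155524/14 ≈ 11108.857; standard quotas: Red 1.555, Blue 5.147, Green 2.251, Gold 3.444, Silver 1.603.
Rounding to the nearest integer gives Red 2, Blue 5, Green 2, Gold 3, Silver 2 — total 14, matching the house size, so no adjustment is needed.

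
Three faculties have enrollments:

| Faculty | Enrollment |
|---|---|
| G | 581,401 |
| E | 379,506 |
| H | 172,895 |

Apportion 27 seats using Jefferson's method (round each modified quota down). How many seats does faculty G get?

Standard divisor 1133802/27 ≈ 41992.667; standard quotas: G 13.845, E 9.037, H 4.117.
Rounding down gives 13, 9, 4 = 26 seats, so the divisor must be adjusted.
With modified divisor 40100: modified quotas G 14.499, E 9.464, H 4.312.
Rounding down: G 14, E 9, H 4 (total 27).
G receives 14.

14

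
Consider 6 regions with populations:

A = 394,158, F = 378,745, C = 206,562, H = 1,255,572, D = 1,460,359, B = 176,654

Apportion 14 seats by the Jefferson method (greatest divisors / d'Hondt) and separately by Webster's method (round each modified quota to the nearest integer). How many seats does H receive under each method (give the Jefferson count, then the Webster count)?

Jefferson: A 1, F 1, C 0, H 6, D 6, B 0.
Webster: A 1, F 1, C 1, H 5, D 5, B 1.
H gets 6 under Jefferson and 5 under Webster.

6 and 5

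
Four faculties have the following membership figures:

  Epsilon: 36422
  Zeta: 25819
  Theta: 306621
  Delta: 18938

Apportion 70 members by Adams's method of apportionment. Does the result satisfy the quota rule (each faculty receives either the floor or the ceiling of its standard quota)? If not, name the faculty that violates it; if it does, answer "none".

Standard quotas: Epsilon 6.574, Zeta 4.660, Theta 55.347, Delta 3.418.
Adams allocation: Epsilon 7, Zeta 5, Theta 54, Delta 4.
Theta has quota 55.347 (lower 55, upper 56) but receives 54 — outside the quota interval.

Theta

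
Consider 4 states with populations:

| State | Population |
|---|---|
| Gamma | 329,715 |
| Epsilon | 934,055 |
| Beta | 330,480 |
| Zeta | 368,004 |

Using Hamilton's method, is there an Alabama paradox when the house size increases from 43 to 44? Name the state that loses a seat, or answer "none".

none

At 43 seats: Gamma 7, Epsilon 21, Beta 7, Zeta 8.
At 44 seats: Gamma 7, Epsilon 21, Beta 8, Zeta 8.
No state's allocation decreased.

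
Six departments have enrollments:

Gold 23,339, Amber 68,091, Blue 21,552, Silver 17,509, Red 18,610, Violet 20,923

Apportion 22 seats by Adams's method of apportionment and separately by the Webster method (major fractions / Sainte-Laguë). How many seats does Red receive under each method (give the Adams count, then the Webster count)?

3 and 2

Adams: Gold 3, Amber 8, Blue 3, Silver 2, Red 3, Violet 3.
Webster: Gold 3, Amber 9, Blue 3, Silver 2, Red 2, Violet 3.
Red gets 3 under Adams and 2 under Webster.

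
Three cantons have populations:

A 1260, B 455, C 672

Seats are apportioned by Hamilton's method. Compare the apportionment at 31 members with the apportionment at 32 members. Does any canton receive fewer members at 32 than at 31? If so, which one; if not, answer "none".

none

At 31 seats: A 16, B 6, C 9.
At 32 seats: A 17, B 6, C 9.
No canton's allocation decreased.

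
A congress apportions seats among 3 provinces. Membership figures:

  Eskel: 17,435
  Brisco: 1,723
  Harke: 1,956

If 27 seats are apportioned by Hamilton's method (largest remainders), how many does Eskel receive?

Total 21114; standard divisor 21114/27 = 782.
Standard quotas: Eskel 22.2954, Brisco 2.2033, Harke 2.5013.
Lower quotas: Eskel 22, Brisco 2, Harke 2 (sum 26, leaving 1 seat).
Remainders in descending order: Harke 0.5013, Eskel 0.2954, Brisco 0.2033.
Largest remainder: Harke receives the extra seat.
Eskel receives 22.

22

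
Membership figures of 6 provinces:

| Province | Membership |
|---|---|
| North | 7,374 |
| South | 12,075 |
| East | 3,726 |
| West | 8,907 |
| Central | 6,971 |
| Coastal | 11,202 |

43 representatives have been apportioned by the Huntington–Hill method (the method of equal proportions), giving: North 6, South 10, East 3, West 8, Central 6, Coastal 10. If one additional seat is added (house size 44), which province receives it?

Priority for the next seat is population ÷ (√(s·(s+1))).
Priorities: North 1137.833, South 1151.306, East 1075.604, West 1049.700, Central 1075.649, Coastal 1068.069.
Highest priority: South.

South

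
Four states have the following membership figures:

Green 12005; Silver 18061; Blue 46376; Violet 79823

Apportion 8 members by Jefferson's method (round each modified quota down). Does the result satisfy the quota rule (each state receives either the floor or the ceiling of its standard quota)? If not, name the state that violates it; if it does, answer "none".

Standard quotas: Green 0.615, Silver 0.925, Blue 2.374, Violet 4.087.
Jefferson allocation: Green 0, Silver 1, Blue 2, Violet 5.
Every allocation lies between the lower and upper quota.

none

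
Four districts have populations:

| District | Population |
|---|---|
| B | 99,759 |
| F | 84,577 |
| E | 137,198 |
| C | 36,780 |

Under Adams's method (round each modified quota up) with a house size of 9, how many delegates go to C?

Standard divisor 358314/9 ≈ 39812.667; standard quotas: B 2.506, F 2.124, E 3.446, C 0.924.
Rounding up gives 3, 3, 4, 1 = 11 seats, so the divisor must be adjusted.
With modified divisor 47800: modified quotas B 2.087, F 1.769, E 2.870, C 0.769.
Rounding up: B 3, F 2, E 3, C 1 (total 9).
C receives 1.

1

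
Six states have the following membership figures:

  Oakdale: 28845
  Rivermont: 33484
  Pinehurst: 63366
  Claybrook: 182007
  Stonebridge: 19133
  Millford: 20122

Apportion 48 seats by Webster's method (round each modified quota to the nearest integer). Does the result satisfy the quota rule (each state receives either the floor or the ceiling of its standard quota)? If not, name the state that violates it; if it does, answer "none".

Claybrook

Standard quotas: Oakdale 3.991, Rivermont 4.632, Pinehurst 8.766, Claybrook 25.180, Stonebridge 2.647, Millford 2.784.
Webster allocation: Oakdale 4, Rivermont 5, Pinehurst 9, Claybrook 24, Stonebridge 3, Millford 3.
Claybrook has quota 25.180 (lower 25, upper 26) but receives 24 — outside the quota interval.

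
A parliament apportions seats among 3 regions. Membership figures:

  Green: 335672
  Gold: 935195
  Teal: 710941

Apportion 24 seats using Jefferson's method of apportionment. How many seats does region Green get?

Standard divisor 1981808/24 ≈ 82575.333; standard quotas: Green 4.065, Gold 11.325, Teal 8.610.
Rounding down gives 4, 11, 8 = 23 seats, so the divisor must be adjusted.
With modified divisor 78500: modified quotas Green 4.276, Gold 11.913, Teal 9.057.
Rounding down: Green 4, Gold 11, Teal 9 (total 24).
Green receives 4.

4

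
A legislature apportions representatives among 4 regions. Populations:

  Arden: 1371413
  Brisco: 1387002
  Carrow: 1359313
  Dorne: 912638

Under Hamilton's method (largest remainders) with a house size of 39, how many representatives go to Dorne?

7

Standard divisor: 5030366 ÷ 39 ≈ 128983.744.
Standard quotas: Arden 10.6324, Brisco 10.7533, Carrow 10.5386, Dorne 7.0756.
Lower quotas: Arden 10, Brisco 10, Carrow 10, Dorne 7 (sum 37, leaving 2 seats).
Remainders in descending order: Brisco 0.7533, Arden 0.6324, Carrow 0.5386, Dorne 0.0756.
The surplus seats go to Brisco, Arden.
Dorne receives 7.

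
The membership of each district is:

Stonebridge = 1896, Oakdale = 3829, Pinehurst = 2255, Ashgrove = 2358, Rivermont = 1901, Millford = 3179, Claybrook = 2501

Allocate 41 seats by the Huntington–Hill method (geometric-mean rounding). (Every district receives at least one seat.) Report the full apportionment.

Stonebridge=4, Oakdale=9, Pinehurst=5, Ashgrove=6, Rivermont=4, Millford=7, Claybrook=6

With divisor 428: modified quotas Stonebridge 4.430, Oakdale 8.946, Pinehurst 5.269, Ashgrove 5.509, Rivermont 4.442, Millford 7.428, Claybrook 5.843.
Geometric-mean thresholds: Stonebridge √(4·5)=4.472, Oakdale √(8·9)=8.485, Pinehurst √(5·6)=5.477, Ashgrove √(5·6)=5.477, Rivermont √(4·5)=4.472, Millford √(7·8)=7.483, Claybrook √(5·6)=5.477.
Each quota rounded against its threshold gives Stonebridge 4, Oakdale 9, Pinehurst 5, Ashgrove 6, Rivermont 4, Millford 7, Claybrook 6 (total 41).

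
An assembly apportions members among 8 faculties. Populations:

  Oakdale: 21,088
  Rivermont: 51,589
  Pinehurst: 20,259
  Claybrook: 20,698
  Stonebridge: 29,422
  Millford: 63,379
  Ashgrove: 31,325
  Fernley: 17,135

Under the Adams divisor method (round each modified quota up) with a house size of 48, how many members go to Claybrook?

4

Standard divisor 254895/48 ≈ 5310.312; standard quotas: Oakdale 3.971, Rivermont 9.715, Pinehurst 3.815, Claybrook 3.898, Stonebridge 5.541, Millford 11.935, Ashgrove 5.899, Fernley 3.227.
Rounding up gives 4, 10, 4, 4, 6, 12, 6, 4 = 50 seats, so the divisor must be adjusted.
With modified divisor 5750: modified quotas Oakdale 3.667, Rivermont 8.972, Pinehurst 3.523, Claybrook 3.600, Stonebridge 5.117, Millford 11.022, Ashgrove 5.448, Fernley 2.980.
Rounding up: Oakdale 4, Rivermont 9, Pinehurst 4, Claybrook 4, Stonebridge 6, Millford 12, Ashgrove 6, Fernley 3 (total 48).
Claybrook receives 4.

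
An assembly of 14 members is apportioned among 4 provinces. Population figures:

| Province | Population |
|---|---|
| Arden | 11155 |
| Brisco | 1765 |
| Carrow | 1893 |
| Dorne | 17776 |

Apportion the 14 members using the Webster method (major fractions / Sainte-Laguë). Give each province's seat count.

Standard divisor 32589/14 ≈ 2327.786; standard quotas: Arden 4.792, Brisco 0.758, Carrow 0.813, Dorne 7.636.
Rounding to the nearest integer gives 5, 1, 1, 8 = 15 seats, so the divisor must be adjusted.
With modified divisor 2400: modified quotas Arden 4.648, Brisco 0.735, Carrow 0.789, Dorne 7.407.
Rounding to the nearest integer: Arden 5, Brisco 1, Carrow 1, Dorne 7 (total 14).

Arden 5; Brisco 1; Carrow 1; Dorne 7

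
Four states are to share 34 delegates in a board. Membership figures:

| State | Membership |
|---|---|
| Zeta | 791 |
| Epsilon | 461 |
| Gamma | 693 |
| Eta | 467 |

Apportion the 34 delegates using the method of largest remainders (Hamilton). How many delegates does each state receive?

Standard divisor: 2412 ÷ 34 ≈ 70.941.
Standard quotas: Zeta 11.150, Epsilon 6.498, Gamma 9.769, Eta 6.583.
Lower quotas: Zeta 11, Epsilon 6, Gamma 9, Eta 6 (sum 32, leaving 2 seats).
Remainders in descending order: Gamma 0.769, Eta 0.583, Epsilon 0.498, Zeta 0.150.
The surplus seats go to Gamma, Eta.

Zeta 11, Epsilon 6, Gamma 10, Eta 7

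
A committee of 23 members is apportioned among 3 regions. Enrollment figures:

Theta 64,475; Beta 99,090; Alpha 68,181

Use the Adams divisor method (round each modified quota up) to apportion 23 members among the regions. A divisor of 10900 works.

With modified divisor 10900: modified quotas Theta 5.915, Beta 9.091, Alpha 6.255.
Rounding up: Theta 6, Beta 10, Alpha 7 (total 23).

Theta 6; Beta 10; Alpha 7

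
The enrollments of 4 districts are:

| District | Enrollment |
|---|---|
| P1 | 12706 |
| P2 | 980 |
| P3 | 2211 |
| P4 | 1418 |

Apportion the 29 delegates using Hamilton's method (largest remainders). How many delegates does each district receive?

The standard divisor is 17315/29 ≈ 597.069.
Standard quotas: P1 21.2806, P2 1.6414, P3 3.7031, P4 2.3749.
Lower quotas: P1 21, P2 1, P3 3, P4 2 (sum 27, leaving 2 seats).
Remainders in descending order: P3 0.7031, P2 0.6414, P4 0.3749, P1 0.2806.
The surplus seats go to P3, P2.

P1 21, P2 2, P3 4, P4 2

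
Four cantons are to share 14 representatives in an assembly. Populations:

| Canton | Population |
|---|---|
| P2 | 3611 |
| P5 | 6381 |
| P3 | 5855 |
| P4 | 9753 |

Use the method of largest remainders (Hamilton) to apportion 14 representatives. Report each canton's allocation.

The standard divisor is 25600/14 ≈ 1828.571.
Standard quotas: P2 1.9748, P5 3.4896, P3 3.2020, P4 5.3337.
Lower quotas: P2 1, P5 3, P3 3, P4 5 (sum 12, leaving 2 seats).
Remainders in descending order: P2 0.9748, P5 0.4896, P4 0.3337, P3 0.2020.
The surplus seats go to P2, P5.

P2=2, P5=4, P3=3, P4=5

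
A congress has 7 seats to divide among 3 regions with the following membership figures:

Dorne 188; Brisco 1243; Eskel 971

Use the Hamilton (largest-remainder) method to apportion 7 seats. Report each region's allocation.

Standard divisor: 2402 ÷ 7 ≈ 343.143.
Standard quotas: Dorne 0.548, Brisco 3.622, Eskel 2.830.
Lower quotas: Dorne 0, Brisco 3, Eskel 2 (sum 5, leaving 2 seats).
Remainders in descending order: Eskel 0.830, Brisco 0.622, Dorne 0.548.
The surplus seats go to Eskel, Brisco.

Dorne: 0; Brisco: 4; Eskel: 3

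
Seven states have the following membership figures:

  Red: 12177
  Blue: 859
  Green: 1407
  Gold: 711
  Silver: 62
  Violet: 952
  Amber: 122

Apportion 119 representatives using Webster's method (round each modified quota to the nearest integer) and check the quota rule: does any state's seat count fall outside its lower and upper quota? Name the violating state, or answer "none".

Red

Standard quotas: Red 88.954, Blue 6.275, Green 10.278, Gold 5.194, Silver 0.453, Violet 6.954, Amber 0.891.
Webster allocation: Red 90, Blue 6, Green 10, Gold 5, Silver 0, Violet 7, Amber 1.
Red has quota 88.954 (lower 88, upper 89) but receives 90 — outside the quota interval.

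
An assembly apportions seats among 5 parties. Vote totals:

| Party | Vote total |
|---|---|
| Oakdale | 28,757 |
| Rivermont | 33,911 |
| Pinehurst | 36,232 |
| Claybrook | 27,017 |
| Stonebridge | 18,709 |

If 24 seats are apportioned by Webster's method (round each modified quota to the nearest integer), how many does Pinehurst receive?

6

Standard divisor 144626/24 ≈ 6026.083; standard quotas: Oakdale 4.772, Rivermont 5.627, Pinehurst 6.013, Claybrook 4.483, Stonebridge 3.105.
Rounding to the nearest integer gives Oakdale 5, Rivermont 6, Pinehurst 6, Claybrook 4, Stonebridge 3 — total 24, matching the house size, so no adjustment is needed.
Pinehurst receives 6.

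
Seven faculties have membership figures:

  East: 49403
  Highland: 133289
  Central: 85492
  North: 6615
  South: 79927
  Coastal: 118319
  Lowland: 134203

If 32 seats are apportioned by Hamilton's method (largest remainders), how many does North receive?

Total 607248; standard divisor 607248/32 ≈ 18976.5.
Standard quotas: East 2.6034, Highland 7.0239, Central 4.5052, North 0.3486, South 4.2119, Coastal 6.2350, Lowland 7.0721.
Lower quotas: East 2, Highland 7, Central 4, North 0, South 4, Coastal 6, Lowland 7 (sum 30, leaving 2 seats).
Remainders in descending order: East 0.6034, Central 0.5052, North 0.3486, Coastal 0.2350, South 0.2119, Lowland 0.0721, Highland 0.0239.
The surplus seats go to East, Central.
North receives 0.

0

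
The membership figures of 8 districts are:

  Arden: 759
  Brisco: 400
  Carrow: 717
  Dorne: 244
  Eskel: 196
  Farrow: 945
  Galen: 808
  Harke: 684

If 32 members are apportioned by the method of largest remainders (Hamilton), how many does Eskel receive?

Standard divisor: 4753 ÷ 32 ≈ 148.531.
Standard quotas: Arden 5.110, Brisco 2.693, Carrow 4.827, Dorne 1.643, Eskel 1.320, Farrow 6.362, Galen 5.440, Harke 4.605.
Lower quotas: Arden 5, Brisco 2, Carrow 4, Dorne 1, Eskel 1, Farrow 6, Galen 5, Harke 4 (sum 28, leaving 4 seats).
Remainders in descending order: Carrow 0.827, Brisco 0.693, Dorne 0.643, Harke 0.605, Galen 0.440, Farrow 0.362, Eskel 0.320, Arden 0.110.
Largest remainders: Carrow, Brisco, Dorne, Harke receive the extra seats.
Eskel receives 1.

1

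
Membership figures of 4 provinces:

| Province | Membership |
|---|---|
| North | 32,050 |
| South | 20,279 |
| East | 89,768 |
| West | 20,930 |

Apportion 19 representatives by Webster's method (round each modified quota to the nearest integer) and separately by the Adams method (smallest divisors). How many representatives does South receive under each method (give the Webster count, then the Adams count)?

Webster: North 4, South 2, East 11, West 2.
Adams: North 4, South 3, East 9, West 3.
South gets 2 under Webster and 3 under Adams.

2 and 3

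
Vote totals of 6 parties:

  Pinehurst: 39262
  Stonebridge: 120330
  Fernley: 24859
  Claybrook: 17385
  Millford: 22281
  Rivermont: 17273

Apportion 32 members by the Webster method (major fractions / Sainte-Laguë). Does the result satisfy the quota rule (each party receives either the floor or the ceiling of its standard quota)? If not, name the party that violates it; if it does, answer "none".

Stonebridge

Standard quotas: Pinehurst 5.205, Stonebridge 15.952, Fernley 3.295, Claybrook 2.305, Millford 2.954, Rivermont 2.290.
Webster allocation: Pinehurst 5, Stonebridge 17, Fernley 3, Claybrook 2, Millford 3, Rivermont 2.
Stonebridge has quota 15.952 (lower 15, upper 16) but receives 17 — outside the quota interval.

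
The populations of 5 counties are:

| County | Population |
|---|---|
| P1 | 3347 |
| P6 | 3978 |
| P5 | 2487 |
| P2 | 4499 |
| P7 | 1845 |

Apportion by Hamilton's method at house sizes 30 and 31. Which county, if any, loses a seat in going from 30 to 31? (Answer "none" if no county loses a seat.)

At 30 seats: P1 6, P6 7, P5 5, P2 8, P7 4.
At 31 seats: P1 6, P6 8, P5 5, P2 9, P7 3.
P7 drops from 4 to 3.

P7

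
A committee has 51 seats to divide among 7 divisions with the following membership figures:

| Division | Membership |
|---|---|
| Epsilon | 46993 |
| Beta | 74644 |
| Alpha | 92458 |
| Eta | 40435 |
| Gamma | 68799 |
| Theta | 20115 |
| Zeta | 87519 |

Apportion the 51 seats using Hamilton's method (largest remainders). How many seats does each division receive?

Epsilon: 6, Beta: 9, Alpha: 11, Eta: 5, Gamma: 8, Theta: 2, Zeta: 10

Standard divisor: 430963 ÷ 51 ≈ 8450.255.
Standard quotas: Epsilon 5.5611, Beta 8.8333, Alpha 10.9414, Eta 4.7851, Gamma 8.1416, Theta 2.3804, Zeta 10.3570.
Lower quotas: Epsilon 5, Beta 8, Alpha 10, Eta 4, Gamma 8, Theta 2, Zeta 10 (sum 47, leaving 4 seats).
Remainders in descending order: Alpha 0.9414, Beta 0.8333, Eta 0.7851, Epsilon 0.5611, Theta 0.3804, Zeta 0.3570, Gamma 0.1416.
The surplus seats go to Alpha, Beta, Eta, Epsilon.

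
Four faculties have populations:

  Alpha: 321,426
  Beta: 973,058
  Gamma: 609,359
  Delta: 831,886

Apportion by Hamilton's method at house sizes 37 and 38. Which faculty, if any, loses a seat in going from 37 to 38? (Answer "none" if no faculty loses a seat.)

Alpha

At 37 seats: Alpha 5, Beta 13, Gamma 8, Delta 11.
At 38 seats: Alpha 4, Beta 14, Gamma 8, Delta 12.
Alpha drops from 5 to 4.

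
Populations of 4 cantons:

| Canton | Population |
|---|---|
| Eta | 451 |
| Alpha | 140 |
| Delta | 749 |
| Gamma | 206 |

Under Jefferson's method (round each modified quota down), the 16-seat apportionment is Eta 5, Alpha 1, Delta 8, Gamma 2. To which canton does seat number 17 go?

Delta

Priority for the next seat is population ÷ (current seats + 1).
Priorities: Eta 75.167, Alpha 70.000, Delta 83.222, Gamma 68.667.
Highest priority: Delta.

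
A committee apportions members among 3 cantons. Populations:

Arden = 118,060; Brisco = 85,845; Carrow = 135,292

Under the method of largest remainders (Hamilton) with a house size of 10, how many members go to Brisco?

3

Total 339197; standard divisor 339197/10 ≈ 33919.7.
Standard quotas: Arden 3.4806, Brisco 2.5308, Carrow 3.9886.
Lower quotas: Arden 3, Brisco 2, Carrow 3 (sum 8, leaving 2 seats).
Remainders in descending order: Carrow 0.9886, Brisco 0.5308, Arden 0.4806.
The surplus seats go to Carrow, Brisco.
Brisco receives 3.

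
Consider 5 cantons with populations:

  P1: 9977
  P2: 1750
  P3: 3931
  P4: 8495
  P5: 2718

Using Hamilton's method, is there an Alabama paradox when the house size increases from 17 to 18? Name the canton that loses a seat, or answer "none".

P3

At 17 seats: P1 6, P2 1, P3 3, P4 5, P5 2.
At 18 seats: P1 7, P2 1, P3 2, P4 6, P5 2.
P3 drops from 3 to 2.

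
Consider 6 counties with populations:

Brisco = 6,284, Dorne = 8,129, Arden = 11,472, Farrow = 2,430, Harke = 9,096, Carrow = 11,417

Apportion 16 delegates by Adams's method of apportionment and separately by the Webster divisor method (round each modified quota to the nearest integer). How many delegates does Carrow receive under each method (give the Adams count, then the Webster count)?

3 and 4

Adams: Brisco 2, Dorne 3, Arden 4, Farrow 1, Harke 3, Carrow 3.
Webster: Brisco 2, Dorne 2, Arden 4, Farrow 1, Harke 3, Carrow 4.
Carrow gets 3 under Adams and 4 under Webster.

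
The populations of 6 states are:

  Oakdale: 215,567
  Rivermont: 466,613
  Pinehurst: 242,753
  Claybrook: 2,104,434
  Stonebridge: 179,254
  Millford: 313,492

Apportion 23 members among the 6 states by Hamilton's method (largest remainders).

Total 3522113; standard divisor 3522113/23 ≈ 153135.348.
Standard quotas: Oakdale 1.4077, Rivermont 3.0471, Pinehurst 1.5852, Claybrook 13.7423, Stonebridge 1.1706, Millford 2.0472.
Lower quotas: Oakdale 1, Rivermont 3, Pinehurst 1, Claybrook 13, Stonebridge 1, Millford 2 (sum 21, leaving 2 seats).
Remainders in descending order: Claybrook 0.7423, Pinehurst 0.5852, Oakdale 0.4077, Stonebridge 0.1706, Millford 0.0472, Rivermont 0.0471.
The surplus seats go to Claybrook, Pinehurst.

Oakdale=1, Rivermont=3, Pinehurst=2, Claybrook=14, Stonebridge=1, Millford=2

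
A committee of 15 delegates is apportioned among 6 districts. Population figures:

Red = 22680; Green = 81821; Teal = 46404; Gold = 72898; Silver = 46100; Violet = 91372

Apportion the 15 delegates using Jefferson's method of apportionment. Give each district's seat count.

Standard divisor 361275/15 ≈ 24085; standard quotas: Red 0.942, Green 3.397, Teal 1.927, Gold 3.027, Silver 1.914, Violet 3.794.
Rounding down gives 0, 3, 1, 3, 1, 3 = 11 seats, so the divisor must be adjusted.
With modified divisor 21600: modified quotas Red 1.050, Green 3.788, Teal 2.148, Gold 3.375, Silver 2.134, Violet 4.230.
Rounding down: Red 1, Green 3, Teal 2, Gold 3, Silver 2, Violet 4 (total 15).

Red: 1, Green: 3, Teal: 2, Gold: 3, Silver: 2, Violet: 4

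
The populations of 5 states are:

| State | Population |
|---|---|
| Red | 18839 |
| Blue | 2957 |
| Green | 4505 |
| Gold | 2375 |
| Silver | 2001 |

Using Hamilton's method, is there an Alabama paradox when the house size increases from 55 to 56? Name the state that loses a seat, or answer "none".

none

At 55 seats: Red 34, Blue 5, Green 8, Gold 4, Silver 4.
At 56 seats: Red 34, Blue 6, Green 8, Gold 4, Silver 4.
No state's allocation decreased.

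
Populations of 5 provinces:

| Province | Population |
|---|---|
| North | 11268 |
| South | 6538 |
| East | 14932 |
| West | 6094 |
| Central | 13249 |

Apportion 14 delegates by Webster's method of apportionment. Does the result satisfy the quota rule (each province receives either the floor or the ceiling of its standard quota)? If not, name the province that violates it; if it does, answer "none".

Standard quotas: North 3.029, South 1.757, East 4.014, West 1.638, Central 3.561.
Webster allocation: North 3, South 2, East 4, West 2, Central 3.
Every allocation lies between the lower and upper quota.

none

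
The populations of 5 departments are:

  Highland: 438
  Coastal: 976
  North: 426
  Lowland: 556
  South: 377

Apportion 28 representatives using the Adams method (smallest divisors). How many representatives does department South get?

4

Standard divisor 2773/28 ≈ 99.036; standard quotas: Highland 4.423, Coastal 9.855, North 4.301, Lowland 5.614, South 3.807.
Rounding up gives 5, 10, 5, 6, 4 = 30 seats, so the divisor must be adjusted.
With modified divisor 108.76: modified quotas Highland 4.027, Coastal 8.974, North 3.917, Lowland 5.112, South 3.466.
Rounding up: Highland 5, Coastal 9, North 4, Lowland 6, South 4 (total 28).
South receives 4.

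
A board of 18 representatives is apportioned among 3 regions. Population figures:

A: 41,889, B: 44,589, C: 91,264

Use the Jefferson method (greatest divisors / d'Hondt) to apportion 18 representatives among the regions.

Standard divisor 177742/18 ≈ 9874.556; standard quotas: A 4.242, B 4.516, C 9.242.
Rounding down gives 4, 4, 9 = 17 seats, so the divisor must be adjusted.
With modified divisor 9000: modified quotas A 4.654, B 4.954, C 10.140.
Rounding down: A 4, B 4, C 10 (total 18).

A 4, B 4, C 10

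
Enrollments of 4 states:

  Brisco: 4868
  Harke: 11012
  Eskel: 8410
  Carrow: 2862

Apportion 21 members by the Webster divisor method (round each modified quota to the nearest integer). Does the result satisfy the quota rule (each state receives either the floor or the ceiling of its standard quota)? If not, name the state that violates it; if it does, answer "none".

none

Standard quotas: Brisco 3.765, Harke 8.517, Eskel 6.504, Carrow 2.214.
Webster allocation: Brisco 4, Harke 9, Eskel 6, Carrow 2.
Every allocation lies between the lower and upper quota.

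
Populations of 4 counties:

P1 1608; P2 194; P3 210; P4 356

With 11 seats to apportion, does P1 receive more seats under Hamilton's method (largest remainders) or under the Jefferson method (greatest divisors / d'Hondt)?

Hamilton: P1 7, P2 1, P3 1, P4 2.
Jefferson: P1 8, P2 1, P3 1, P4 1.
P1 gets 7 under Hamilton and 8 under Jefferson.

Jefferson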